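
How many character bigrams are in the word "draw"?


Word: "draw" (length 4)
Number of 2-grams = length - 2 + 1 = 4 - 2 + 1
= 3


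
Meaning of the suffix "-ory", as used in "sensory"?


Suffix: -ory
As in: sensory -> sense + -ory, with a spelling change
Meaning = relating to / place for


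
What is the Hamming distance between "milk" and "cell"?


Comparing character by character (same length = 4):
  Pos 0: 'm' vs 'c' !=
  Pos 1: 'i' vs 'e' !=
  Pos 2: 'l' vs 'l' =
  Pos 3: 'k' vs 'l' !=
Hamming distance = 3


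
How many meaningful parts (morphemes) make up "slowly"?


Word: "slowly"
Morphemes: slow + -ly
Each morpheme carries meaning
= 2 morphemes


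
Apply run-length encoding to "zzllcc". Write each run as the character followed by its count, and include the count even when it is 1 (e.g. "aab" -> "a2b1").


String: "zzllcc"
Scanning for consecutive runs:
  'z' x 2
  'l' x 2
  'c' x 2
RLE = "z2l2c2"


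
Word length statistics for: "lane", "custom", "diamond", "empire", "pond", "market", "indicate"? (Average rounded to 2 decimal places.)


Lengths: "lane"=4, "custom"=6, "diamond"=7, "empire"=6, "pond"=4, "market"=6, "indicate"=8
Sum = 41, Count = 7
Average = 41/7 = 5.86
= avg=5.86, min=4, max=8


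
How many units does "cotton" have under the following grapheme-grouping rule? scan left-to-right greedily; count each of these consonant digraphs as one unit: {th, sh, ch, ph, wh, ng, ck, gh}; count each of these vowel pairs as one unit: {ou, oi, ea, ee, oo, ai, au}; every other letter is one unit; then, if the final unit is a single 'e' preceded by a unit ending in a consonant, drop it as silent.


Word: "cotton" (6 letters)
Left-to-right scan:
  (1) 'c' (letter)
  (2) 'o' (letter)
  (3) 't' (letter)
  (4) 't' (letter)
  (5) 'o' (letter)
  (6) 'n' (letter)
Units from scan: 6
Sound units = 6 units


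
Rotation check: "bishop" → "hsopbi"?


Word: "bishop", Candidate: "hsopbi"
Method: check if candidate is substring of word+word
"bishopbishop" contains "hsopbi"? No
Is rotation = No


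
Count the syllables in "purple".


Word: "purple"
Syllable breakdown: pur · ple
Counting: 2 parts
= 2 syllables


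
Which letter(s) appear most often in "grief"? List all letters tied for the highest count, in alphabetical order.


Word: "grief"
Letter counts:
  'e': 1
  'f': 1
  'g': 1
  'i': 1
  'r': 1
Maximum count = 1
Most frequent = 'e', 'f', 'g', 'i', 'r' (1 time each)


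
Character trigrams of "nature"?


Word: "nature" (length 6)
Number of trigrams = 6 - 3 + 1 = 4
  Position 0: "nat"
  Position 1: "atu"
  Position 2: "tur"
  Position 3: "ure"
Trigrams = "nat", "atu", "tur", "ure"


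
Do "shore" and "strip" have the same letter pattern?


Pattern of "shore": [0, 1, 2, 3, 4]
Pattern of "strip": [0, 1, 2, 3, 4]
Patterns match
Same pattern = Yes


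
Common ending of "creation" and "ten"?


Word 1: "creation"
Word 2: "ten"
Comparing from end:
  Pos -1: 'n' == 'n'
  Pos -2: 'o' != 'e' (stop)
LCS = "n" (length 1)


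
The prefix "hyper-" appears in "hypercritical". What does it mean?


Prefix: hyper-
Example: hypercritical = hyper- + critical
Meaning = over / excessive


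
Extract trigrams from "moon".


Word: "moon" (length 4)
Number of trigrams = 4 - 3 + 1 = 2
  Position 0: "moo"
  Position 1: "oon"
Trigrams = "moo", "oon"


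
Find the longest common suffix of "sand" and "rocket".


Word 1: "sand"
Word 2: "rocket"
Comparing from end:
  Pos -1: 'd' != 't' (stop)
LCS = "" (length 0)


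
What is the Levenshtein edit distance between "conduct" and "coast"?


Word 1: "conduct" (length 7)
Word 2: "coast" (length 5)
One optimal edit sequence (insert/delete/substitute each cost 1):
  1. keep 'c'
  2. keep 'o'
  3. delete 'n'  (+1)
  4. delete 'd'  (+1)
  5. substitute 'u' -> 'a'  (+1)
  6. substitute 'c' -> 's'  (+1)
  7. keep 't'
Total edit operations: 4
Edit distance = 4


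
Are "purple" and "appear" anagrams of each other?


Word 1: "purple" → sorted: elppru
Word 2: "appear" → sorted: aaeppr
Same letters? elppru != aaeppr
Anagram = No


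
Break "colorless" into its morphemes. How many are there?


Word: "colorless"
Morphemes: color + -less
Each morpheme carries meaning
= 2 morphemes


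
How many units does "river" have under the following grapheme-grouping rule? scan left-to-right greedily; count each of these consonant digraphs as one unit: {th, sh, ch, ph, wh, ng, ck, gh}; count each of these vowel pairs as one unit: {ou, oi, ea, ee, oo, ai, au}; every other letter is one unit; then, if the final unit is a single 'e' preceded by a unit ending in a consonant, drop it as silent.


Word: "river" (5 letters)
Left-to-right scan:
  [1] 'r' (letter)
  [2] 'i' (letter)
  [3] 'v' (letter)
  [4] 'e' (letter)
  [5] 'r' (letter)
Units from scan: 5
Sound units = 5 units


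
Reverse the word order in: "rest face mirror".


Original: "rest face mirror"
Words (1..n): rest | face | mirror
Reversed (n..1): mirror | face | rest
Result = "mirror face rest"


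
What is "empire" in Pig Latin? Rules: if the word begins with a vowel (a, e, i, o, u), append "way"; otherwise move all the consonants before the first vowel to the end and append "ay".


Word: "empire"
Starts with vowel → add 'way'
Pig Latin = "empireway"


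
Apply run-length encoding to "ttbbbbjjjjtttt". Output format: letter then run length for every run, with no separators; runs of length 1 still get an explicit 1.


String: "ttbbbbjjjjtttt"
Scanning for consecutive runs:
  't' x 2
  'b' x 4
  'j' x 4
  't' x 4
RLE = "t2b4j4t4"


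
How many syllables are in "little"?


Word: "little"
Syllable breakdown: lit · tle
Counting: 2 parts
= 2 syllables


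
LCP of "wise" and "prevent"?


Word 1: "wise"
Word 2: "prevent"
Comparing from start:
  Pos 0: 'w' != 'p' (stop)
LCP = "" (length 0)


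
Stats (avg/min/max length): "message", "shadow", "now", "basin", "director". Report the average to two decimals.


Lengths: "message"=7, "shadow"=6, "now"=3, "basin"=5, "director"=8
Sum = 29, Count = 5
Average = 29/5 = 5.80
= avg=5.80, min=3, max=8


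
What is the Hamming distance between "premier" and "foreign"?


Comparing character by character (same length = 7):
  Pos 0: 'p' vs 'f' !=
  Pos 1: 'r' vs 'o' !=
  Pos 2: 'e' vs 'r' !=
  Pos 3: 'm' vs 'e' !=
  Pos 4: 'i' vs 'i' =
  Pos 5: 'e' vs 'g' !=
  Pos 6: 'r' vs 'n' !=
Hamming distance = 6


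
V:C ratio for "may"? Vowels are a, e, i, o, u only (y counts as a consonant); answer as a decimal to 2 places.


Word: "may"
Vowels (a,e,i,o,u): 1
Consonants: 2
Ratio = 1/2
= 0.50


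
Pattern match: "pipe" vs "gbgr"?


Pattern of "pipe": [0, 1, 0, 2]
Pattern of "gbgr": [0, 1, 0, 2]
Patterns match
Same pattern = Yes


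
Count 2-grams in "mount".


Word: "mount" (length 5)
Number of 2-grams = length - 2 + 1 = 5 - 2 + 1
= 4


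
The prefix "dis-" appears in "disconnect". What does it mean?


Prefix: dis-
Example: disconnect = dis- + connect
Meaning = not / opposite


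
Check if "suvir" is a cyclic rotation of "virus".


Word: "virus", Candidate: "suvir"
Method: check if candidate is substring of word+word
"virusvirus" contains "suvir"? No
Is rotation = No


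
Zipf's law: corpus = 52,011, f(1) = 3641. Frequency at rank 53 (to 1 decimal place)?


Zipf's law: f(r) = f(1) / r
f(1) = 3641
f(53) = 3641 / 53
= 68.7 occurrences


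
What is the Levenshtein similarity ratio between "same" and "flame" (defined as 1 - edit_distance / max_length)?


Word 1: "same" (length 4)
Word 2: "flame" (length 5)
One optimal edit sequence:
  1. insert 'f'  (+1)
  2. substitute 's' -> 'l'  (+1)
  3. keep 'a'
  4. keep 'm'
  5. keep 'e'
Edit distance = 2
Max length = max(4, 5) = 5
Similarity = 1 - 2/5
= 0.6000


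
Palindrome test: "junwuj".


Word: "junwuj"
Reversed: "juwnuj"
Forward == Backward? junwuj != juwnuj
Palindrome = No


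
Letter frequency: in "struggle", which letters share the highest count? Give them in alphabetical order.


Word: "struggle"
Letter counts:
  'e': 1
  'g': 2
  'l': 1
  'r': 1
  's': 1
  't': 1
  'u': 1
Maximum count = 2
Most frequent = 'g' (2 times each)


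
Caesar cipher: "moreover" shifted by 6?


Word: "moreover"
Shift: 6
Each letter → (letter + shift) mod 26:
  'm' (12) + 6 = 18 → 's'
  'o' (14) + 6 = 20 → 'u'
  'r' (17) + 6 = 23 → 'x'
  'e' (4) + 6 = 10 → 'k'
  'o' (14) + 6 = 20 → 'u'
  'v' (21) + 6 = 1 → 'b'
  'e' (4) + 6 = 10 → 'k'
  'r' (17) + 6 = 23 → 'x'
Result = "suxkubkx"


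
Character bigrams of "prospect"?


Word: "prospect" (length 8)
Number of bigrams = 8 - 2 + 1 = 7
  Position 0: "pr"
  Position 1: "ro"
  Position 2: "os"
  Position 3: "sp"
  Position 4: "pe"
  Position 5: "ec"
  Position 6: "ct"
Bigrams = "pr", "ro", "os", "sp", "pe", "ec", "ct"


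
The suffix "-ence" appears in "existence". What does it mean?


Suffix: -ence
Example: existence = exist + -ence
Meaning = state of


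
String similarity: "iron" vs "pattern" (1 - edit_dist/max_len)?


Word 1: "iron" (length 4)
Word 2: "pattern" (length 7)
One optimal edit sequence:
  1. insert 'p'  (+1)
  2. insert 'a'  (+1)
  3. insert 't'  (+1)
  4. substitute 'i' -> 't'  (+1)
  5. substitute 'r' -> 'e'  (+1)
  6. substitute 'o' -> 'r'  (+1)
  7. keep 'n'
Edit distance = 6
Max length = max(4, 7) = 7
Similarity = 1 - 6/7
= 0.1429


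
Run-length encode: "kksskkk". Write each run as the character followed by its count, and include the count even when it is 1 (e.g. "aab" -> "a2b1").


String: "kksskkk"
Scanning for consecutive runs:
  'k' x 2
  's' x 2
  'k' x 3
RLE = "k2s2k3"


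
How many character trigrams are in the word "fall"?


Word: "fall" (length 4)
Number of 3-grams = length - 3 + 1 = 4 - 3 + 1
= 2


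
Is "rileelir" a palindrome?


Word: "rileelir"
Reversed: "rileelir"
Forward == Backward? rileelir == rileelir
Palindrome = Yes


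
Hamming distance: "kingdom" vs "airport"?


Comparing character by character (same length = 7):
  Pos 0: 'k' vs 'a' !=
  Pos 1: 'i' vs 'i' =
  Pos 2: 'n' vs 'r' !=
  Pos 3: 'g' vs 'p' !=
  Pos 4: 'd' vs 'o' !=
  Pos 5: 'o' vs 'r' !=
  Pos 6: 'm' vs 't' !=
Hamming distance = 6


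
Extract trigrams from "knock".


Word: "knock" (length 5)
Number of trigrams = 5 - 3 + 1 = 3
  Position 0: "kno"
  Position 1: "noc"
  Position 2: "ock"
Trigrams = "kno", "noc", "ock"


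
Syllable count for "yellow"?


Word: "yellow"
Syllable breakdown: yel-low
Counting: 2 parts
= 2 syllables


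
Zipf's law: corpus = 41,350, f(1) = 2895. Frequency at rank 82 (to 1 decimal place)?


Zipf's law: f(r) = f(1) / r
f(1) = 2895
f(82) = 2895 / 82
= 35.3 occurrences


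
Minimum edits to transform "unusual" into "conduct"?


Word 1: "unusual" (length 7)
Word 2: "conduct" (length 7)
One optimal edit sequence (insert/delete/substitute each cost 1):
  1. substitute 'u' -> 'c'  (+1)
  2. substitute 'n' -> 'o'  (+1)
  3. substitute 'u' -> 'n'  (+1)
  4. substitute 's' -> 'd'  (+1)
  5. keep 'u'
  6. substitute 'a' -> 'c'  (+1)
  7. substitute 'l' -> 't'  (+1)
Total edit operations: 6
Edit distance = 6


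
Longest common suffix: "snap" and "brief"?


Word 1: "snap"
Word 2: "brief"
Comparing from end:
  Pos -1: 'p' != 'f' (stop)
LCS = "" (length 0)


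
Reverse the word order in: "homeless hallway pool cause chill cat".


Original: "homeless hallway pool cause chill cat"
Words (1..n): homeless | hallway | pool | cause | chill | cat
Reversed (n..1): cat | chill | cause | pool | hallway | homeless
Result = "cat chill cause pool hallway homeless"


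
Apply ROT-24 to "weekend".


Word: "weekend"
Shift: 24
Each letter → (letter + shift) mod 26:
  'w' (22) + 24 = 20 → 'u'
  'e' (4) + 24 = 2 → 'c'
  'e' (4) + 24 = 2 → 'c'
  'k' (10) + 24 = 8 → 'i'
  'e' (4) + 24 = 2 → 'c'
  'n' (13) + 24 = 11 → 'l'
  'd' (3) + 24 = 1 → 'b'
Result = "ucciclb"


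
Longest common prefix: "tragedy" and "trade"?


Word 1: "tragedy"
Word 2: "trade"
Comparing from start:
  Pos 0: 't' == 't'
  Pos 1: 'r' == 'r'
  Pos 2: 'a' == 'a'
  Pos 3: 'g' != 'd' (stop)
LCP = "tra" (length 3)


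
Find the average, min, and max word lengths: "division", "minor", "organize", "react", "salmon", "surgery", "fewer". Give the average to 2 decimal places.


Lengths: "division"=8, "minor"=5, "organize"=8, "react"=5, "salmon"=6, "surgery"=7, "fewer"=5
Sum = 44, Count = 7
Average = 44/7 = 6.29
= avg=6.29, min=5, max=8


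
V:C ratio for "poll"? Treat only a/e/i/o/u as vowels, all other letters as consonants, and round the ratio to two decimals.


Word: "poll"
Vowels (a,e,i,o,u): 1
Consonants: 3
Ratio = 1/3
= 0.33


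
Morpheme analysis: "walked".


Word: "walked"
Morphemes: walk | -ed
Each morpheme carries meaning
= 2 morphemes


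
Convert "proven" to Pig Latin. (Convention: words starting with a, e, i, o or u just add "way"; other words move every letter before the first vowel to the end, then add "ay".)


Word: "proven"
Starts with consonant(s) → move to end, add 'ay'
Consonant cluster: "pr"
Pig Latin = "ovenpray"


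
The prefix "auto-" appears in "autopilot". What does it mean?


Prefix: auto-
Example: autopilot (auto- + pilot)
Meaning = self


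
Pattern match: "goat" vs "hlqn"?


Pattern of "goat": [0, 1, 2, 3]
Pattern of "hlqn": [0, 1, 2, 3]
Patterns match
Same pattern = Yes


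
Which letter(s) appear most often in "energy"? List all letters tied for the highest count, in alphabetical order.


Word: "energy"
Letter counts:
  'e': 2
  'g': 1
  'n': 1
  'r': 1
  'y': 1
Maximum count = 2
Most frequent = 'e' (2 times each)


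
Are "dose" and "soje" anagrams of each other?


Word 1: "dose" → sorted: deos
Word 2: "soje" → sorted: ejos
Same letters? deos != ejos
Anagram = No


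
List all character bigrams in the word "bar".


Word: "bar" (length 3)
Number of bigrams = 3 - 2 + 1 = 2
  Position 0: "ba"
  Position 1: "ar"
Bigrams = "ba", "ar"


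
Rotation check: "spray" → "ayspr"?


Word: "spray", Candidate: "ayspr"
Method: check if candidate is substring of word+word
"sprayspray" contains "ayspr"? Yes
Is rotation = Yes


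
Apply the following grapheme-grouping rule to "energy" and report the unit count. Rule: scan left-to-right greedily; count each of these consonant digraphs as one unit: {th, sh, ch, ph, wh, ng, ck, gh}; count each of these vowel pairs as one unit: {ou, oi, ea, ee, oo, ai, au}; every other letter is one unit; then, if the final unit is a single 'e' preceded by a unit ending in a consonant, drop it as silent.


Word: "energy" (6 letters)
Left-to-right scan:
  [1] 'e' (letter)
  [2] 'n' (letter)
  [3] 'e' (letter)
  [4] 'r' (letter)
  [5] 'g' (letter)
  [6] 'y' (letter)
Units from scan: 6
Sound units = 6 units


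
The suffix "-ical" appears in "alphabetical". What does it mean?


Suffix: -ical
Example: alphabetical (alphabet + -ical)
Meaning = relating to


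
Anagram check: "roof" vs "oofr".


Word 1: "roof" → sorted: foor
Word 2: "oofr" → sorted: foor
Same letters? foor == foor
Anagram = Yes


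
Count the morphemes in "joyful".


Word: "joyful"
Morphemes: joy | -ful
Each morpheme carries meaning
= 2 morphemes


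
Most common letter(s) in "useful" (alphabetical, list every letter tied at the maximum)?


Word: "useful"
Letter counts:
  'e': 1
  'f': 1
  'l': 1
  's': 1
  'u': 2
Maximum count = 2
Most frequent = 'u' (2 times each)


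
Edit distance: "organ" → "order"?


Word 1: "organ" (length 5)
Word 2: "order" (length 5)
One optimal edit sequence (insert/delete/substitute each cost 1):
  1. keep 'o'
  2. keep 'r'
  3. substitute 'g' -> 'd'  (+1)
  4. substitute 'a' -> 'e'  (+1)
  5. substitute 'n' -> 'r'  (+1)
Total edit operations: 3
Edit distance = 3


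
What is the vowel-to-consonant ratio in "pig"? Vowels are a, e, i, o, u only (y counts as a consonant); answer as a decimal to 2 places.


Word: "pig"
Vowels (a,e,i,o,u): 1
Consonants: 2
Ratio = 1/2
= 0.50


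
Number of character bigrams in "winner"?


Word: "winner" (length 6)
Number of 2-grams = length - 2 + 1 = 6 - 2 + 1
= 5


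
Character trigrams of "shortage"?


Word: "shortage" (length 8)
Number of trigrams = 8 - 3 + 1 = 6
  Position 0: "sho"
  Position 1: "hor"
  Position 2: "ort"
  Position 3: "rta"
  Position 4: "tag"
  Position 5: "age"
Trigrams = "sho", "hor", "ort", "rta", "tag", "age"


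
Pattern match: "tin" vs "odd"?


Pattern of "tin": [0, 1, 2]
Pattern of "odd": [0, 1, 1]
Patterns do not match
Same pattern = No


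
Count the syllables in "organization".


Word: "organization"
Syllable breakdown: or / gan / i / za / tion
Counting: 5 parts
= 5 syllables


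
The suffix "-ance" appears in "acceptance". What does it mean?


Suffix: -ance
As in: acceptance -> accept + -ance
Meaning = state of


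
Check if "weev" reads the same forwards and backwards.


Word: "weev"
Reversed: "veew"
Forward == Backward? weev != veew
Palindrome = No


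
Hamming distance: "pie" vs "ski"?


Comparing character by character (same length = 3):
  Pos 0: 'p' vs 's' !=
  Pos 1: 'i' vs 'k' !=
  Pos 2: 'e' vs 'i' !=
Hamming distance = 3


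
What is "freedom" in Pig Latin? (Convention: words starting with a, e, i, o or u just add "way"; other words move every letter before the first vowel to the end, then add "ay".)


Word: "freedom"
Starts with consonant(s) → move to end, add 'ay'
Consonant cluster: "fr"
Pig Latin = "eedomfray"


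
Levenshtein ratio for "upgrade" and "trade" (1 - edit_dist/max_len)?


Word 1: "upgrade" (length 7)
Word 2: "trade" (length 5)
One optimal edit sequence:
  1. delete 'u'  (+1)
  2. delete 'p'  (+1)
  3. substitute 'g' -> 't'  (+1)
  4. keep 'r'
  5. keep 'a'
  6. keep 'd'
  7. keep 'e'
Edit distance = 3
Max length = max(7, 5) = 7
Similarity = 1 - 3/7
= 0.5714


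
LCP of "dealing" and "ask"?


Word 1: "dealing"
Word 2: "ask"
Comparing from start:
  Pos 0: 'd' != 'a' (stop)
LCP = "" (length 0)


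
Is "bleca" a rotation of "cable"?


Word: "cable", Candidate: "bleca"
Method: check if candidate is substring of word+word
"cablecable" contains "bleca"? Yes
Is rotation = Yes


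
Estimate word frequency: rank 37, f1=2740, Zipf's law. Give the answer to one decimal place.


Zipf's law: f(r) = f(1) / r
f(1) = 2740
f(37) = 2740 / 37
= 74.1 occurrences


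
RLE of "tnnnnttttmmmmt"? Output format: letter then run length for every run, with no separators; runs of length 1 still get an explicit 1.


String: "tnnnnttttmmmmt"
Scanning for consecutive runs:
  't' x 1
  'n' x 4
  't' x 4
  'm' x 4
  't' x 1
RLE = "t1n4t4m4t1"


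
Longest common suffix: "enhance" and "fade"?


Word 1: "enhance"
Word 2: "fade"
Comparing from end:
  Pos -1: 'e' == 'e'
  Pos -2: 'c' != 'd' (stop)
LCS = "e" (length 1)


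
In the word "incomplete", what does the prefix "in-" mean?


Prefix: in-
As in: incomplete -> in- + complete
Meaning = not / into


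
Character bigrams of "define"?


Word: "define" (length 6)
Number of bigrams = 6 - 2 + 1 = 5
  Position 0: "de"
  Position 1: "ef"
  Position 2: "fi"
  Position 3: "in"
  Position 4: "ne"
Bigrams = "de", "ef", "fi", "in", "ne"


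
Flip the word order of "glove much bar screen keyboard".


Original: "glove much bar screen keyboard"
Words (1..n): glove | much | bar | screen | keyboard
Reversed (n..1): keyboard | screen | bar | much | glove
Result = "keyboard screen bar much glove"


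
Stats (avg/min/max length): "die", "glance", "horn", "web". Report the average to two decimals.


Lengths: "die"=3, "glance"=6, "horn"=4, "web"=3
Sum = 16, Count = 4
Average = 16/4 = 4.00
= avg=4.00, min=3, max=6


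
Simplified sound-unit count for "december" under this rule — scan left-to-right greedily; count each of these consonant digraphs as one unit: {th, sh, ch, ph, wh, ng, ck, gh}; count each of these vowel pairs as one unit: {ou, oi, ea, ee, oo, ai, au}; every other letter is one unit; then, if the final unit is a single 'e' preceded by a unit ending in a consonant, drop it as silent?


Word: "december" (8 letters)
Left-to-right scan:
  (1) 'd' (letter)
  (2) 'e' (letter)
  (3) 'c' (letter)
  (4) 'e' (letter)
  (5) 'm' (letter)
  (6) 'b' (letter)
  (7) 'e' (letter)
  (8) 'r' (letter)
Units from scan: 8
Sound units = 8 units


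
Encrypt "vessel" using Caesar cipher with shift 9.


Word: "vessel"
Shift: 9
Each letter → (letter + shift) mod 26:
  'v' (21) + 9 = 4 → 'e'
  'e' (4) + 9 = 13 → 'n'
  's' (18) + 9 = 1 → 'b'
  's' (18) + 9 = 1 → 'b'
  'e' (4) + 9 = 13 → 'n'
  'l' (11) + 9 = 20 → 'u'
Result = "enbbnu"


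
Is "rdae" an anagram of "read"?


Word 1: "read" → sorted: ader
Word 2: "rdae" → sorted: ader
Same letters? ader == ader
Anagram = Yes


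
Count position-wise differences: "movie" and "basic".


Comparing character by character (same length = 5):
  Pos 0: 'm' vs 'b' !=
  Pos 1: 'o' vs 'a' !=
  Pos 2: 'v' vs 's' !=
  Pos 3: 'i' vs 'i' =
  Pos 4: 'e' vs 'c' !=
Hamming distance = 4


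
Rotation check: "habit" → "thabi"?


Word: "habit", Candidate: "thabi"
Method: check if candidate is substring of word+word
"habithabit" contains "thabi"? Yes
Is rotation = Yes


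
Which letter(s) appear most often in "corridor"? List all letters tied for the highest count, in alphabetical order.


Word: "corridor"
Letter counts:
  'c': 1
  'd': 1
  'i': 1
  'o': 2
  'r': 3
Maximum count = 3
Most frequent = 'r' (3 times each)


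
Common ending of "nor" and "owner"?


Word 1: "nor"
Word 2: "owner"
Comparing from end:
  Pos -1: 'r' == 'r'
  Pos -2: 'o' != 'e' (stop)
LCS = "r" (length 1)


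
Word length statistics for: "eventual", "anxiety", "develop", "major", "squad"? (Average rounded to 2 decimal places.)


Lengths: "eventual"=8, "anxiety"=7, "develop"=7, "major"=5, "squad"=5
Sum = 32, Count = 5
Average = 32/5 = 6.40
= avg=6.40, min=5, max=8


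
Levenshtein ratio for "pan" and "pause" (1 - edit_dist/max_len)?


Word 1: "pan" (length 3)
Word 2: "pause" (length 5)
One optimal edit sequence:
  1. keep 'p'
  2. keep 'a'
  3. insert 'u'  (+1)
  4. insert 's'  (+1)
  5. substitute 'n' -> 'e'  (+1)
Edit distance = 3
Max length = max(3, 5) = 5
Similarity = 1 - 3/5
= 0.4000


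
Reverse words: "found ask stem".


Original: "found ask stem"
Words (1..n): found | ask | stem
Reversed (n..1): stem | ask | found
Result = "stem ask found"


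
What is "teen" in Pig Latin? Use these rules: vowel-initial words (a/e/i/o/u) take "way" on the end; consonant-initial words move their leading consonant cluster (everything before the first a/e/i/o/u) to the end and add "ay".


Word: "teen"
Starts with consonant(s) → move to end, add 'ay'
Consonant cluster: "t"
Pig Latin = "eentay"


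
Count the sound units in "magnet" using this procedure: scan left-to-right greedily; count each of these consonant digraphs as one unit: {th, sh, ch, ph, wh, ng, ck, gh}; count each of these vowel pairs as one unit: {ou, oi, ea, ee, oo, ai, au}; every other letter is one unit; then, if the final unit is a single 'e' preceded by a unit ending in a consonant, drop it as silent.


Word: "magnet" (6 letters)
Left-to-right scan:
  [1] 'm' (letter)
  [2] 'a' (letter)
  [3] 'g' (letter)
  [4] 'n' (letter)
  [5] 'e' (letter)
  [6] 't' (letter)
Units from scan: 6
Sound units = 6 units


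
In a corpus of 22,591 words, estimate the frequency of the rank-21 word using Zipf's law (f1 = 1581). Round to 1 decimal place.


Zipf's law: f(r) = f(1) / r
f(1) = 1581
f(21) = 1581 / 21
= 75.3 occurrences


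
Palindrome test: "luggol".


Word: "luggol"
Reversed: "loggul"
Forward == Backward? luggol != loggul
Palindrome = No


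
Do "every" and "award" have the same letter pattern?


Pattern of "every": [0, 1, 0, 2, 3]
Pattern of "award": [0, 1, 0, 2, 3]
Patterns match
Same pattern = Yes


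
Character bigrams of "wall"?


Word: "wall" (length 4)
Number of bigrams = 4 - 2 + 1 = 3
  Position 0: "wa"
  Position 1: "al"
  Position 2: "ll"
Bigrams = "wa", "al", "ll"


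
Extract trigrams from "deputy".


Word: "deputy" (length 6)
Number of trigrams = 6 - 3 + 1 = 4
  Position 0: "dep"
  Position 1: "epu"
  Position 2: "put"
  Position 3: "uty"
Trigrams = "dep", "epu", "put", "uty"


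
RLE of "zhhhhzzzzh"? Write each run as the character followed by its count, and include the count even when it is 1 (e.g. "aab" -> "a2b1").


String: "zhhhhzzzzh"
Scanning for consecutive runs:
  'z' x 1
  'h' x 4
  'z' x 4
  'h' x 1
RLE = "z1h4z4h1"


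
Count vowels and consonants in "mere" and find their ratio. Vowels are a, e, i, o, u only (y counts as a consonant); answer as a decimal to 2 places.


Word: "mere"
Vowels (a,e,i,o,u): 2
Consonants: 2
Ratio = 2/2
= 1.00


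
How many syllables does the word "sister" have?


Word: "sister"
Syllable breakdown: sis-ter
Counting: 2 parts
= 2 syllables


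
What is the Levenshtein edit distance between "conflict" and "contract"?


Word 1: "conflict" (length 8)
Word 2: "contract" (length 8)
One optimal edit sequence (insert/delete/substitute each cost 1):
  1. keep 'c'
  2. keep 'o'
  3. keep 'n'
  4. substitute 'f' -> 't'  (+1)
  5. substitute 'l' -> 'r'  (+1)
  6. substitute 'i' -> 'a'  (+1)
  7. keep 'c'
  8. keep 't'
Total edit operations: 3
Edit distance = 3


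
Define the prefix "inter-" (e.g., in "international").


Prefix: inter-
Example: international = inter- + national
Meaning = between


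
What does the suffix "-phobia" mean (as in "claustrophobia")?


Suffix: -phobia
Example: claustrophobia (claustro- + -phobia)
Meaning = fear of


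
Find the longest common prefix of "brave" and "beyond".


Word 1: "brave"
Word 2: "beyond"
Comparing from start:
  Pos 0: 'b' == 'b'
  Pos 1: 'r' != 'e' (stop)
LCP = "b" (length 1)


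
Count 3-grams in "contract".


Word: "contract" (length 8)
Number of 3-grams = length - 3 + 1 = 8 - 3 + 1
= 6


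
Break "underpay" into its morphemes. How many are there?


Word: "underpay"
Morphemes: under- | pay
Each morpheme carries meaning
= 2 morphemes


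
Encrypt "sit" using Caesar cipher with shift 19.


Word: "sit"
Shift: 19
Each letter → (letter + shift) mod 26:
  's' (18) + 19 = 11 → 'l'
  'i' (8) + 19 = 1 → 'b'
  't' (19) + 19 = 12 → 'm'
Result = "lbm"


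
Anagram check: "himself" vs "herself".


Word 1: "himself" → sorted: efhilms
Word 2: "herself" → sorted: eefhlrs
Same letters? efhilms != eefhlrs
Anagram = No


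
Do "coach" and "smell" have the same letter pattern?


Pattern of "coach": [0, 1, 2, 0, 3]
Pattern of "smell": [0, 1, 2, 3, 3]
Patterns do not match
Same pattern = No


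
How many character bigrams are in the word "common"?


Word: "common" (length 6)
Number of 2-grams = length - 2 + 1 = 6 - 2 + 1
= 5


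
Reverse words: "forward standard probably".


Original: "forward standard probably"
Words (1..n): forward | standard | probably
Reversed (n..1): probably | standard | forward
Result = "probably standard forward"


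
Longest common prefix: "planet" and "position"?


Word 1: "planet"
Word 2: "position"
Comparing from start:
  Pos 0: 'p' == 'p'
  Pos 1: 'l' != 'o' (stop)
LCP = "p" (length 1)


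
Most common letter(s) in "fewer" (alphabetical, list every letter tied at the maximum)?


Word: "fewer"
Letter counts:
  'e': 2
  'f': 1
  'r': 1
  'w': 1
Maximum count = 2
Most frequent = 'e' (2 times each)


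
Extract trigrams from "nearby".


Word: "nearby" (length 6)
Number of trigrams = 6 - 3 + 1 = 4
  Position 0: "nea"
  Position 1: "ear"
  Position 2: "arb"
  Position 3: "rby"
Trigrams = "nea", "ear", "arb", "rby"


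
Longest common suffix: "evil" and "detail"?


Word 1: "evil"
Word 2: "detail"
Comparing from end:
  Pos -1: 'l' == 'l'
  Pos -2: 'i' == 'i'
  Pos -3: 'v' != 'a' (stop)
LCS = "il" (length 2)


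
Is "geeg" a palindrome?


Word: "geeg"
Reversed: "geeg"
Forward == Backward? geeg == geeg
Palindrome = Yes


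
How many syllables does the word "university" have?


Word: "university"
Syllable breakdown: u · ni · ver · si · ty
Counting: 5 parts
= 5 syllables


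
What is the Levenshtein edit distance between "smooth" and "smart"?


Word 1: "smooth" (length 6)
Word 2: "smart" (length 5)
One optimal edit sequence (insert/delete/substitute each cost 1):
  1. keep 's'
  2. keep 'm'
  3. substitute 'o' -> 'a'  (+1)
  4. substitute 'o' -> 'r'  (+1)
  5. keep 't'
  6. delete 'h'  (+1)
Total edit operations: 3
Edit distance = 3


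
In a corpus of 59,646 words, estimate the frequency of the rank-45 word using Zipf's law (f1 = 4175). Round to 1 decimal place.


Zipf's law: f(r) = f(1) / r
f(1) = 4175
f(45) = 4175 / 45
= 92.8 occurrences


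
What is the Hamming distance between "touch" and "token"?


Comparing character by character (same length = 5):
  Pos 0: 't' vs 't' =
  Pos 1: 'o' vs 'o' =
  Pos 2: 'u' vs 'k' !=
  Pos 3: 'c' vs 'e' !=
  Pos 4: 'h' vs 'n' !=
Hamming distance = 3


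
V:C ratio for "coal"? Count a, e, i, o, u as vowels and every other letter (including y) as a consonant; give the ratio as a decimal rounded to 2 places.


Word: "coal"
Vowels (a,e,i,o,u): 2
Consonants: 2
Ratio = 2/2
= 1.00


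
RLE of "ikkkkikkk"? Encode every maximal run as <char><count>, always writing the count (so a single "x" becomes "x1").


String: "ikkkkikkk"
Scanning for consecutive runs:
  'i' x 1
  'k' x 4
  'i' x 1
  'k' x 3
RLE = "i1k4i1k3"


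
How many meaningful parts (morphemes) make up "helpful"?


Word: "helpful"
Morphemes: help | -ful
Each morpheme carries meaning
= 2 morphemes


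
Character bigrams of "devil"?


Word: "devil" (length 5)
Number of bigrams = 5 - 2 + 1 = 4
  Position 0: "de"
  Position 1: "ev"
  Position 2: "vi"
  Position 3: "il"
Bigrams = "de", "ev", "vi", "il"


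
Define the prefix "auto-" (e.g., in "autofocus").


Prefix: auto-
Example: autofocus (auto- + focus)
Meaning = self


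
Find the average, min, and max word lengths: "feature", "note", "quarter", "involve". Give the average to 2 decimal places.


Lengths: "feature"=7, "note"=4, "quarter"=7, "involve"=7
Sum = 25, Count = 4
Average = 25/4 = 6.25
= avg=6.25, min=4, max=7


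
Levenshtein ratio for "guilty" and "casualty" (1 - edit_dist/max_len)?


Word 1: "guilty" (length 6)
Word 2: "casualty" (length 8)
One optimal edit sequence:
  1. insert 'c'  (+1)
  2. insert 'a'  (+1)
  3. substitute 'g' -> 's'  (+1)
  4. keep 'u'
  5. substitute 'i' -> 'a'  (+1)
  6. keep 'l'
  7. keep 't'
  8. keep 'y'
Edit distance = 4
Max length = max(6, 8) = 8
Similarity = 1 - 4/8
= 0.5000


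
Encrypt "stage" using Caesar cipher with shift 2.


Word: "stage"
Shift: 2
Each letter → (letter + shift) mod 26:
  's' (18) + 2 = 20 → 'u'
  't' (19) + 2 = 21 → 'v'
  'a' (0) + 2 = 2 → 'c'
  'g' (6) + 2 = 8 → 'i'
  'e' (4) + 2 = 6 → 'g'
Result = "uvcig"


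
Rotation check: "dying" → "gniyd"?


Word: "dying", Candidate: "gniyd"
Method: check if candidate is substring of word+word
"dyingdying" contains "gniyd"? No
Is rotation = No


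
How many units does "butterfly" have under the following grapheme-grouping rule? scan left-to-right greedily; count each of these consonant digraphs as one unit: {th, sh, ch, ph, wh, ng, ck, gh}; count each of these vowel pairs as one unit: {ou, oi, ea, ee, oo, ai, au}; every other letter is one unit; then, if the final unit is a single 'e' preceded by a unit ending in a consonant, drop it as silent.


Word: "butterfly" (9 letters)
Left-to-right scan:
  1. 'b' (letter)
  2. 'u' (letter)
  3. 't' (letter)
  4. 't' (letter)
  5. 'e' (letter)
  6. 'r' (letter)
  7. 'f' (letter)
  8. 'l' (letter)
  9. 'y' (letter)
Units from scan: 9
Sound units = 9 units


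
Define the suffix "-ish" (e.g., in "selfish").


Suffix: -ish
Example: selfish = self + -ish
Meaning = somewhat / having the qualities of


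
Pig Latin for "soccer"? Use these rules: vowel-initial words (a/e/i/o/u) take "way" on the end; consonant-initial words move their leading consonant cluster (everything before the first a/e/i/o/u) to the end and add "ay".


Word: "soccer"
Starts with consonant(s) → move to end, add 'ay'
Consonant cluster: "s"
Pig Latin = "occersay"


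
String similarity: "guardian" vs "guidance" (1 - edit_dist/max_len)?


Word 1: "guardian" (length 8)
Word 2: "guidance" (length 8)
One optimal edit sequence:
  1. keep 'g'
  2. keep 'u'
  3. delete 'a'  (+1)
  4. substitute 'r' -> 'i'  (+1)
  5. keep 'd'
  6. delete 'i'  (+1)
  7. keep 'a'
  8. keep 'n'
  9. insert 'c'  (+1)
  10. insert 'e'  (+1)
Edit distance = 5
Max length = max(8, 8) = 8
Similarity = 1 - 5/8
= 0.3750


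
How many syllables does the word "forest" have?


Word: "forest"
Syllable breakdown: for-est
Counting: 2 parts
= 2 syllables


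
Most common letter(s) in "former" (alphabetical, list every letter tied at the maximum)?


Word: "former"
Letter counts:
  'e': 1
  'f': 1
  'm': 1
  'o': 1
  'r': 2
Maximum count = 2
Most frequent = 'r' (2 times each)


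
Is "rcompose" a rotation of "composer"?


Word: "composer", Candidate: "rcompose"
Method: check if candidate is substring of word+word
"composercomposer" contains "rcompose"? Yes
Is rotation = Yes


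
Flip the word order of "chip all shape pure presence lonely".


Original: "chip all shape pure presence lonely"
Words (1..n): chip | all | shape | pure | presence | lonely
Reversed (n..1): lonely | presence | pure | shape | all | chip
Result = "lonely presence pure shape all chip"


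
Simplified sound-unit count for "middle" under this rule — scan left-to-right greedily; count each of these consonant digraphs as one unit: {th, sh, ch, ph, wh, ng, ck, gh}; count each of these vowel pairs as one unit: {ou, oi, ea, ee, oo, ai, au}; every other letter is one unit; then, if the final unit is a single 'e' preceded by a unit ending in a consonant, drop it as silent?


Word: "middle" (6 letters)
Left-to-right scan:
  [1] 'm' (letter)
  [2] 'i' (letter)
  [3] 'd' (letter)
  [4] 'd' (letter)
  [5] 'l' (letter)
  [6] 'e' (letter)
Units from scan: 6
Final unit is 'e' after a consonant -> drop as silent (-1)
Sound units = 5 units


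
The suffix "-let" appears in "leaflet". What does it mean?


Suffix: -let
As in: leaflet -> leaf + -let
Meaning = small


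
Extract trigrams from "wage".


Word: "wage" (length 4)
Number of trigrams = 4 - 3 + 1 = 2
  Position 0: "wag"
  Position 1: "age"
Trigrams = "wag", "age"


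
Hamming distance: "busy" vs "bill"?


Comparing character by character (same length = 4):
  Pos 0: 'b' vs 'b' =
  Pos 1: 'u' vs 'i' !=
  Pos 2: 's' vs 'l' !=
  Pos 3: 'y' vs 'l' !=
Hamming distance = 3


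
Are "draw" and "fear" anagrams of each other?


Word 1: "draw" → sorted: adrw
Word 2: "fear" → sorted: aefr
Same letters? adrw != aefr
Anagram = No


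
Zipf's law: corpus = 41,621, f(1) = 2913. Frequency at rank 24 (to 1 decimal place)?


Zipf's law: f(r) = f(1) / r
f(1) = 2913
f(24) = 2913 / 24
= 121.4 occurrences


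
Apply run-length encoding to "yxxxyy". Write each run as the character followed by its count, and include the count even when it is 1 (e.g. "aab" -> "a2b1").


String: "yxxxyy"
Scanning for consecutive runs:
  'y' x 1
  'x' x 3
  'y' x 2
RLE = "y1x3y2"


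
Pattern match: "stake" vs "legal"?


Pattern of "stake": [0, 1, 2, 3, 4]
Pattern of "legal": [0, 1, 2, 3, 0]
Patterns do not match
Same pattern = No


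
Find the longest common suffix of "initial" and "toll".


Word 1: "initial"
Word 2: "toll"
Comparing from end:
  Pos -1: 'l' == 'l'
  Pos -2: 'a' != 'l' (stop)
LCS = "l" (length 1)


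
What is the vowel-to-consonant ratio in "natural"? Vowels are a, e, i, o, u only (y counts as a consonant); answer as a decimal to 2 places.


Word: "natural"
Vowels (a,e,i,o,u): 3
Consonants: 4
Ratio = 3/4
= 0.75


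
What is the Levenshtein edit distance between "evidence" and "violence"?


Word 1: "evidence" (length 8)
Word 2: "violence" (length 8)
One optimal edit sequence (insert/delete/substitute each cost 1):
  1. delete 'e'  (+1)
  2. keep 'v'
  3. keep 'i'
  4. insert 'o'  (+1)
  5. substitute 'd' -> 'l'  (+1)
  6. keep 'e'
  7. keep 'n'
  8. keep 'c'
  9. keep 'e'
Total edit operations: 3
Edit distance = 3


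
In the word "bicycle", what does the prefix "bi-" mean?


Prefix: bi-
As in: bicycle -> bi- + cycle
Meaning = two


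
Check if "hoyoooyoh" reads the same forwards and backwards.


Word: "hoyoooyoh"
Reversed: "hoyoooyoh"
Forward == Backward? hoyoooyoh == hoyoooyoh
Palindrome = Yes


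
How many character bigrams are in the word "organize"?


Word: "organize" (length 8)
Number of 2-grams = length - 2 + 1 = 8 - 2 + 1
= 7


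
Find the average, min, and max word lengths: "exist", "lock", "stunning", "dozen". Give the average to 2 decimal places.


Lengths: "exist"=5, "lock"=4, "stunning"=8, "dozen"=5
Sum = 22, Count = 4
Average = 22/4 = 5.50
= avg=5.50, min=4, max=8


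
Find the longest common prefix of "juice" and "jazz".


Word 1: "juice"
Word 2: "jazz"
Comparing from start:
  Pos 0: 'j' == 'j'
  Pos 1: 'u' != 'a' (stop)
LCP = "j" (length 1)


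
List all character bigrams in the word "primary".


Word: "primary" (length 7)
Number of bigrams = 7 - 2 + 1 = 6
  Position 0: "pr"
  Position 1: "ri"
  Position 2: "im"
  Position 3: "ma"
  Position 4: "ar"
  Position 5: "ry"
Bigrams = "pr", "ri", "im", "ma", "ar", "ry"


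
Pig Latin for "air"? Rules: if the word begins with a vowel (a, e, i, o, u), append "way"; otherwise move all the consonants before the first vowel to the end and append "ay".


Word: "air"
Starts with vowel → add 'way'
Pig Latin = "airway"


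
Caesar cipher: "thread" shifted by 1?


Word: "thread"
Shift: 1
Each letter → (letter + shift) mod 26:
  't' (19) + 1 = 20 → 'u'
  'h' (7) + 1 = 8 → 'i'
  'r' (17) + 1 = 18 → 's'
  'e' (4) + 1 = 5 → 'f'
  'a' (0) + 1 = 1 → 'b'
  'd' (3) + 1 = 4 → 'e'
Result = "uisfbe"


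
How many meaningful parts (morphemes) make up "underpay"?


Word: "underpay"
Morphemes: under- / pay
Each morpheme carries meaning
= 2 morphemes


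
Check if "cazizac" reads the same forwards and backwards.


Word: "cazizac"
Reversed: "cazizac"
Forward == Backward? cazizac == cazizac
Palindrome = Yes


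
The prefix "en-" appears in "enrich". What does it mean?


Prefix: en-
Example: enrich = en- + rich
Meaning = cause to / put into


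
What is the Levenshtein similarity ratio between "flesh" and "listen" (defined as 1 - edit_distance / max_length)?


Word 1: "flesh" (length 5)
Word 2: "listen" (length 6)
One optimal edit sequence:
  1. delete 'f'  (+1)
  2. keep 'l'
  3. substitute 'e' -> 'i'  (+1)
  4. keep 's'
  5. insert 't'  (+1)
  6. insert 'e'  (+1)
  7. substitute 'h' -> 'n'  (+1)
Edit distance = 5
Max length = max(5, 6) = 6
Similarity = 1 - 5/6
= 0.1667


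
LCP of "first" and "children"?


Word 1: "first"
Word 2: "children"
Comparing from start:
  Pos 0: 'f' != 'c' (stop)
LCP = "" (length 0)


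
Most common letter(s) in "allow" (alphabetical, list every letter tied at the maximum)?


Word: "allow"
Letter counts:
  'a': 1
  'l': 2
  'o': 1
  'w': 1
Maximum count = 2
Most frequent = 'l' (2 times each)


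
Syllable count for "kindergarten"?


Word: "kindergarten"
Syllable breakdown: kin | der | gar | ten
Counting: 4 parts
= 4 syllables


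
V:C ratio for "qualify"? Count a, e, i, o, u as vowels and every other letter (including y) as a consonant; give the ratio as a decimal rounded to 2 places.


Word: "qualify"
Vowels (a,e,i,o,u): 3
Consonants: 4
Ratio = 3/4
= 0.75
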